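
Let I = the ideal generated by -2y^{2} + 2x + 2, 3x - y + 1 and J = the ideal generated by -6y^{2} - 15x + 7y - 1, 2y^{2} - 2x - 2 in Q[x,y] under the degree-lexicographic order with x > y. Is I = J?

Yes, the ideals are equal.

Equality of ideals is decidable: compute both reduced Gröbner bases (unique for the ordering) and check whether they agree.
Buchberger on the first generating set:
f_1 = -2y^{2} + 2x + 2, LT = y^{2}.
f_2 = 3x - y + 1, LT = x.

The S-polynomials (S(f_1,f_2)) all reduce to 0 modulo the current basis, so we have a Gröbner basis.
Inter-reduce: drop elements whose leading term is divisible by another's, tail-reduce, and make monic.
Reduced Gröbner basis: {y^{2} - \tfrac{1}{3}y - \tfrac{2}{3}, x - \tfrac{1}{3}y + \tfrac{1}{3}}.

Buchberger on the second generating set:
h_1 = -6y^{2} - 15x + 7y - 1, LT = y^{2}.
h_2 = 2y^{2} - 2x - 2, LT = y^{2}.

S(h_1,h_2): lcm = y^{2}. S = \tfrac{7}{2}x - \tfrac{7}{6}y + \tfrac{7}{6}.
  leading term x: no divisor's leading term divides it; move \tfrac{7}{2}x to the remainder.
  leading term y: no divisor's leading term divides it; move -\tfrac{7}{6}y to the remainder.
  leading term 1: no divisor's leading term divides it; move \tfrac{7}{6} to the remainder.
  remainder \tfrac{7}{2}x - \tfrac{7}{6}y + \tfrac{7}{6} ≠ 0; add k_3 = \tfrac{7}{2}x - \tfrac{7}{6}y + \tfrac{7}{6} to the basis.

The other S-polynomials (S(h_1,k_3), S(h_2,k_3)) all reduce to 0 modulo the current basis, so we have a Gröbner basis.
Inter-reduce: drop elements whose leading term is divisible by another's, tail-reduce, and make monic.
Reduced Gröbner basis: {y^{2} - \tfrac{1}{3}y - \tfrac{2}{3}, x - \tfrac{1}{3}y + \tfrac{1}{3}}.

The two bases agree; hence the ideals are identical.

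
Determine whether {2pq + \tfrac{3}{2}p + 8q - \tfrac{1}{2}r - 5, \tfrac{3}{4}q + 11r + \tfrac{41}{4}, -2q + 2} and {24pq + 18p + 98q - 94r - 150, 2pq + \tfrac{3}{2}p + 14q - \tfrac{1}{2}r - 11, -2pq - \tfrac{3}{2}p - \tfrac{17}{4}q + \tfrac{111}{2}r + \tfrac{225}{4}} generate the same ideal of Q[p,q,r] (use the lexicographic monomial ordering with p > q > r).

Equality of ideals is decidable: compute both reduced Gröbner bases (unique for the ordering) and check whether they agree.
Buchberger on the first generating set:
f_1 = 2pq + \tfrac{3}{2}p + 8q - \tfrac{1}{2}r - 5, LT = pq.
f_2 = \tfrac{3}{4}q + 11r + \tfrac{41}{4}, LT = q.
f_3 = -2q + 2, LT = q.

S(f_1,f_2): lcm = pq. S = -\tfrac{44}{3}pr - \tfrac{155}{12}p + 4q - \tfrac{1}{4}r - \tfrac{5}{2}.
  leading term pr: no divisor's leading term divides it; move -\tfrac{44}{3}pr to the remainder.
  leading term p: no divisor's leading term divides it; move -\tfrac{155}{12}p to the remainder.
  leading term q: subtract (\tfrac{16}{3})·f_2 from 4q - \tfrac{1}{4}r - \tfrac{5}{2} → -\tfrac{707}{12}r - \tfrac{343}{6}
  leading term r: no divisor's leading term divides it; move -\tfrac{707}{12}r to the remainder.
  leading term 1: no divisor's leading term divides it; move -\tfrac{343}{6} to the remainder.
  remainder -\tfrac{44}{3}pr - \tfrac{155}{12}p - \tfrac{707}{12}r - \tfrac{343}{6} ≠ 0; add g_4 = -\tfrac{44}{3}pr - \tfrac{155}{12}p - \tfrac{707}{12}r - \tfrac{343}{6} to the basis.

S(f_1,f_3): lcm = pq. S = \tfrac{7}{4}p + 4q - \tfrac{1}{4}r - \tfrac{5}{2}.
  leading term p: no divisor's leading term divides it; move \tfrac{7}{4}p to the remainder.
  leading term q: subtract (\tfrac{16}{3})·f_2 from 4q - \tfrac{1}{4}r - \tfrac{5}{2} → -\tfrac{707}{12}r - \tfrac{343}{6}
  leading term r: no divisor's leading term divides it; move -\tfrac{707}{12}r to the remainder.
  leading term 1: no divisor's leading term divides it; move -\tfrac{343}{6} to the remainder.
  remainder \tfrac{7}{4}p - \tfrac{707}{12}r - \tfrac{343}{6} ≠ 0; add g_5 = \tfrac{7}{4}p - \tfrac{707}{12}r - \tfrac{343}{6} to the basis.

S(f_2,f_3): lcm = q. S = \tfrac{44}{3}r + \tfrac{44}{3}.
  leading term r: no divisor's leading term divides it; move \tfrac{44}{3}r to the remainder.
  leading term 1: no divisor's leading term divides it; move \tfrac{44}{3} to the remainder.
  remainder \tfrac{44}{3}r + \tfrac{44}{3} ≠ 0; add g_6 = \tfrac{44}{3}r + \tfrac{44}{3} to the basis.

The other S-polynomials (S(f_1,g_4), S(f_2,g_4), S(f_3,g_4), S(f_1,g_5), S(f_2,g_5), S(f_3,g_5), S(g_4,g_5), S(f_1,g_6), S(f_2,g_6), S(f_3,g_6), S(g_4,g_6), S(g_5,g_6)) all reduce to 0 modulo the current basis, so we have a Gröbner basis.
Inter-reduce: drop elements whose leading term is divisible by another's, tail-reduce, and make monic.
Reduced Gröbner basis: {p + 1, q - 1, r + 1}.

Buchberger on the second generating set:
h_1 = 24pq + 18p + 98q - 94r - 150, LT = pq.
h_2 = 2pq + \tfrac{3}{2}p + 14q - \tfrac{1}{2}r - 11, LT = pq.
h_3 = -2pq - \tfrac{3}{2}p - \tfrac{17}{4}q + \tfrac{111}{2}r + \tfrac{225}{4}, LT = pq.

S(h_1,h_2): lcm = pq. S = -\tfrac{35}{12}q - \tfrac{11}{3}r - \tfrac{3}{4}.
  leading term q: no divisor's leading term divides it; move -\tfrac{35}{12}q to the remainder.
  leading term r: no divisor's leading term divides it; move -\tfrac{11}{3}r to the remainder.
  leading term 1: no divisor's leading term divides it; move -\tfrac{3}{4} to the remainder.
  remainder -\tfrac{35}{12}q - \tfrac{11}{3}r - \tfrac{3}{4} ≠ 0; add k_4 = -\tfrac{35}{12}q - \tfrac{11}{3}r - \tfrac{3}{4} to the basis.

S(h_1,h_3): lcm = pq. S = \tfrac{47}{24}q + \tfrac{143}{6}r + \tfrac{175}{8}.
  leading term q: subtract (-\tfrac{47}{70})·k_4 from \tfrac{47}{24}q + \tfrac{143}{6}r + \tfrac{175}{8} → \tfrac{748}{35}r + \tfrac{748}{35}
  leading term r: no divisor's leading term divides it; move \tfrac{748}{35}r to the remainder.
  leading term 1: no divisor's leading term divides it; move \tfrac{748}{35} to the remainder.
  remainder \tfrac{748}{35}r + \tfrac{748}{35} ≠ 0; add k_5 = \tfrac{748}{35}r + \tfrac{748}{35} to the basis.

S(h_1,k_4): lcm = pq. S = -\tfrac{44}{35}pr + \tfrac{69}{140}p + \tfrac{49}{12}q - \tfrac{47}{12}r - \tfrac{25}{4}.
  leading term pr: subtract (-\tfrac{1}{17}p)·k_5 from -\tfrac{44}{35}pr + \tfrac{69}{140}p + \tfrac{49}{12}q - \tfrac{47}{12}r - \tfrac{25}{4} → \tfrac{7}{4}p + \tfrac{49}{12}q - \tfrac{47}{12}r - \tfrac{25}{4}
  leading term p: no divisor's leading term divides it; move \tfrac{7}{4}p to the remainder.
  leading term q: subtract (-\tfrac{7}{5})·k_4 from \tfrac{49}{12}q - \tfrac{47}{12}r - \tfrac{25}{4} → -\tfrac{181}{20}r - \tfrac{73}{10}
  leading term r: subtract (-\tfrac{1267}{2992})·k_5 from -\tfrac{181}{20}r - \tfrac{73}{10} → \tfrac{7}{4}
  leading term 1: no divisor's leading term divides it; move \tfrac{7}{4} to the remainder.
  remainder \tfrac{7}{4}p + \tfrac{7}{4} ≠ 0; add k_6 = \tfrac{7}{4}p + \tfrac{7}{4} to the basis.

The other S-polynomials (S(h_2,h_3), S(h_2,k_4), S(h_3,k_4), S(h_1,k_5), S(h_2,k_5), S(h_3,k_5), S(k_4,k_5), S(h_1,k_6), S(h_2,k_6), S(h_3,k_6), S(k_4,k_6), S(k_5,k_6)) all reduce to 0 modulo the current basis, so we have a Gröbner basis.
Inter-reduce: drop elements whose leading term is divisible by another's, tail-reduce, and make monic.
Reduced Gröbner basis: {p + 1, q - 1, r + 1}.

These coincide, so the ideals are equal.

Yes, the ideals are equal.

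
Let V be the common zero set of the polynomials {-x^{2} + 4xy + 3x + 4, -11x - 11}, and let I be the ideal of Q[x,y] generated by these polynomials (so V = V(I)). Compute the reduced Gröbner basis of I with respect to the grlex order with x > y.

f_1 = -x^{2} + 4xy + 3x + 4, LT = x^{2}.
f_2 = -11x - 11, LT = x.

S(f_1,f_2): lcm = x^{2}. S = -4xy - 4x - 4.
  leading term xy: subtract (\tfrac{4}{11}y)·f_2 from -4xy - 4x - 4 → -4x + 4y - 4
  leading term x: subtract (\tfrac{4}{11})·f_2 from -4x + 4y - 4 → 4y
  leading term y: no divisor's leading term divides it; move 4y to the remainder.
  remainder 4y ≠ 0; add g_3 = 4y to the basis.

S(f_1,g_3): leading monomials are coprime, so the S-polynomial reduces to 0 (Buchberger's first criterion).
S(f_2,g_3): leading monomials are coprime, so the S-polynomial reduces to 0 (Buchberger's first criterion).
Every S-polynomial of the final basis reduces to 0, so we have a Gröbner basis.
Inter-reduce: drop elements whose leading term is divisible by another's, tail-reduce, and make monic.

G = {x + 1, y}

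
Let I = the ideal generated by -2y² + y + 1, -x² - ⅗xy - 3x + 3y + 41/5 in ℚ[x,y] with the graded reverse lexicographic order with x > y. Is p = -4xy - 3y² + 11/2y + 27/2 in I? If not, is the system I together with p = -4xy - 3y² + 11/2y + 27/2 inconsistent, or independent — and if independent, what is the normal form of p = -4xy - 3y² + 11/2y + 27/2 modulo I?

Adjoining -4xy - 3y² + 11/2y + 27/2 makes the ideal the whole ring: the system is inconsistent.

First compute the reduced Gröbner basis of I by Buchberger's algorithm.
f_1 = -2y² + y + 1, LT = y².
f_2 = -x² - ⅗xy - 3x + 3y + 41/5, LT = x².

The S-polynomials (S(f_1,f_2)) all reduce to 0 modulo the current basis, so we have a Gröbner basis.
Inter-reduce: drop elements whose leading term is divisible by another's, tail-reduce, and make monic.
Reduced Gröbner basis: {x² + ⅗xy + 3x - 3y - 41/5, y² - ½y - ½}.
Label its elements g_1 = x² + ⅗xy + 3x - 3y - 41/5, g_2 = y² - ½y - ½.

Reduce p = -4xy - 3y² + 11/2y + 27/2 modulo G:
  leading term xy: no divisor's leading term divides it; move -4xy to the remainder.
  leading term y²: subtract (-3)·g_2 from -3y² + 11/2y + 27/2 → 4y + 12
  leading term y: no divisor's leading term divides it; move 4y to the remainder.
  leading term 1: no divisor's leading term divides it; move 12 to the remainder.
  normal form = -4xy + 4y + 12.
The normal form is nonzero, so p ∉ I. Since p minus its normal form lies in I, I + (p) = I + (r) where r = -4xy + 4y + 12; decide whether this ideal is the whole ring.
Run Buchberger on G together with r (pairs among the g_i already reduce to 0 since G is a Gröbner basis):
g_1 = x² + ⅗xy + 3x - 3y - 41/5, LT = x².
g_2 = y² - ½y - ½, LT = y².
r = -4xy + 4y + 12, LT = xy.

S(g_1,r): lcm = x²y. S = ⅗xy² + 4xy - 3y² + 3x - 41/5y.
  leading term xy²: subtract (⅗x)·g_2 from ⅗xy² + 4xy - 3y² + 3x - 41/5y → 43/10xy - 3y² + 33/10x - 41/5y
  leading term xy: subtract (-43/40)·r from 43/10xy - 3y² + 33/10x - 41/5y → -3y² + 33/10x - 39/10y + 129/10
  leading term y²: subtract (-3)·g_2 from -3y² + 33/10x - 39/10y + 129/10 → 33/10x - 27/5y + 57/5
  leading term x: no divisor's leading term divides it; move 33/10x to the remainder.
  leading term y: no divisor's leading term divides it; move -27/5y to the remainder.
  leading term 1: no divisor's leading term divides it; move 57/5 to the remainder.
  remainder 33/10x - 27/5y + 57/5 ≠ 0; add m_4 = 33/10x - 27/5y + 57/5 to the basis.

S(g_2,r): lcm = xy². S = -½xy + y² - ½x + 3y.
  leading term xy: subtract (⅛)·r from -½xy + y² - ½x + 3y → y² - ½x + 5/2y - 3/2
  leading term y²: subtract (1)·g_2 from y² - ½x + 5/2y - 3/2 → -½x + 3y - 1
  leading term x: subtract (-5/33)·m_4 from -½x + 3y - 1 → 24/11y + 8/11
  leading term y: no divisor's leading term divides it; move 24/11y to the remainder.
  leading term 1: no divisor's leading term divides it; move 8/11 to the remainder.
  remainder 24/11y + 8/11 ≠ 0; add m_5 = 24/11y + 8/11 to the basis.

S(g_1,m_4): lcm = x². S = 123/55xy - 5/11x - 3y - 41/5.
  leading term xy: subtract (-123/220)·r from 123/55xy - 5/11x - 3y - 41/5 → -5/11x - 42/55y - 82/55
  leading term x: subtract (-50/363)·m_4 from -5/11x - 42/55y - 82/55 → -912/605y + 48/605
  leading term y: subtract (-38/55)·m_5 from -912/605y + 48/605 → 32/55
  leading term 1: no divisor's leading term divides it; move 32/55 to the remainder.
  remainder 32/55 ≠ 0; add m_6 = 32/55 to the basis.

The other S-polynomials (S(g_1,g_2), S(g_2,m_4), S(r,m_4), S(g_1,m_5), S(g_2,m_5), S(r,m_5), S(m_4,m_5), S(g_1,m_6), S(g_2,m_6), S(r,m_6), S(m_4,m_6), S(m_5,m_6)) all reduce to 0 modulo the current basis, so we have a Gröbner basis.
Inter-reduce: drop elements whose leading term is divisible by another's, tail-reduce, and make monic.
Reduced Gröbner basis: {1}.
The reduced Gröbner basis of I + (p) is {1}: the ideal is the whole ring, so the enlarged system has no common solution — adjoining p is inconsistent.

The remainder on division by a Gröbner basis is unique — it is the normal form.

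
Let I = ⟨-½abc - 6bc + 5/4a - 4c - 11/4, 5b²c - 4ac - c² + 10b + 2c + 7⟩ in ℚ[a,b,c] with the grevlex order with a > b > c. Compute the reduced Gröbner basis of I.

G = {ab² - 4/9a² + 14/45ab + 37/9b² - 1/9ac + 6/5a + 328/45b + 11/45c + 2, a²c + ¼ac² - 45/8ab + 23/2ac + 10bc + 3c² - 7/4a - 185/8b - 6c - 21, abc + 12bc - 5/2a + 8c + 11/2, b²c - ⅘ac - ⅕c² + 2b + ⅖c + 7/5}

f_1 = -½abc - 6bc + 5/4a - 4c - 11/4, LT = abc.
f_2 = 5b²c - 4ac - c² + 10b + 2c + 7, LT = b²c.

S(f_1,f_2): lcm = ab²c. S = ⅘a²c + 12b²c + ⅕ac² - 9/2ab - ⅖ac + 8bc - 7/5a + 11/2b.
  reduce S modulo (f_1, f_2):
  remainder ⅘a²c + ⅕ac² - 9/2ab + 46/5ac + 8bc + 12/5c² - 7/5a - 37/2b - 24/5c - 84/5 ≠ 0; add g_3 = ⅘a²c + ⅕ac² - 9/2ab + 46/5ac + 8bc + 12/5c² - 7/5a - 37/2b - 24/5c - 84/5 to the basis.

S(f_1,g_3): lcm = a²bc. S = -¼abc² + 45/8ab² + ½abc - 10b²c - 3bc² - 5/2a² + 7/4ab + 185/8b² + 8ac + 6bc + 11/2a + 21b.
  reduce S modulo (f_1, f_2, g_3):
  remainder 45/8ab² - 5/2a² + 7/4ab + 185/8b² - ⅝ac + 27/4a + 41b + 11/8c + 45/4 ≠ 0; add g_4 = 45/8ab² - 5/2a² + 7/4ab + 185/8b² - ⅝ac + 27/4a + 41b + 11/8c + 45/4 to the basis.

The other S-polynomials (S(f_2,g_3), S(f_1,g_4), S(f_2,g_4), S(g_3,g_4)) all reduce to 0 modulo the current basis, so we have a Gröbner basis.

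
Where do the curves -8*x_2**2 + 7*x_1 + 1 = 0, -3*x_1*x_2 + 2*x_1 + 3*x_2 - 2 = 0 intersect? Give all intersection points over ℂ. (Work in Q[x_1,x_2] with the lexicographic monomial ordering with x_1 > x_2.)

{(1, -1), (23/63, 2/3), (1, 1)}

Compute a lex Gröbner basis by Buchberger's algorithm.
f_1 = 7*x_1 - 8*x_2**2 + 1, LT = x_1.
f_2 = -3*x_1*x_2 + 2*x_1 + 3*x_2 - 2, LT = x_1*x_2.

S(f_1,f_2): lcm = x_1*x_2. S = 2/3*x_1 - 8/7*x_2**3 + 8/7*x_2 - 2/3.
  leading term x_1: subtract (2/21)·f_1 from 2/3*x_1 - 8/7*x_2**3 + 8/7*x_2 - 2/3 → -8/7*x_2**3 + 16/21*x_2**2 + 8/7*x_2 - 16/21
  leading term x_2**3: no divisor's leading term divides it; move -8/7*x_2**3 to the remainder.
  leading term x_2**2: no divisor's leading term divides it; move 16/21*x_2**2 to the remainder.
  leading term x_2: no divisor's leading term divides it; move 8/7*x_2 to the remainder.
  leading term 1: no divisor's leading term divides it; move -16/21 to the remainder.
  remainder -8/7*x_2**3 + 16/21*x_2**2 + 8/7*x_2 - 16/21 ≠ 0; add h_3 = -8/7*x_2**3 + 16/21*x_2**2 + 8/7*x_2 - 16/21 to the basis.

The other S-polynomials (S(f_1,h_3), S(f_2,h_3)) all reduce to 0 modulo the current basis, so we have a Gröbner basis.
Inter-reduce: drop elements whose leading term is divisible by another's, tail-reduce, and make monic.
Reduced Gröbner basis: {x_1 - 8/7*x_2**2 + 1/7, x_2**3 - 2/3*x_2**2 - x_2 + 2/3}.

A lex Gröbner basis eliminates variables successively. Here x_2**3 - 2/3*x_2**2 - x_2 + 2/3 depends only on x_2, with roots {-1, 2/3, 1}; lifting each root through the earlier basis elements recovers the full solutions.
  x_2 = -1: the earlier basis element becomes x_1 - 1 = 0, giving x_1 = 1 — point (1, -1).
  x_2 = 2/3: the earlier basis element becomes x_1 - 23/63 = 0, giving x_1 = 23/63 — point (23/63, 2/3).
  x_2 = 1: the earlier basis element becomes x_1 - 1 = 0, giving x_1 = 1 — point (1, 1).
Check: every point annihilates each of the original generators.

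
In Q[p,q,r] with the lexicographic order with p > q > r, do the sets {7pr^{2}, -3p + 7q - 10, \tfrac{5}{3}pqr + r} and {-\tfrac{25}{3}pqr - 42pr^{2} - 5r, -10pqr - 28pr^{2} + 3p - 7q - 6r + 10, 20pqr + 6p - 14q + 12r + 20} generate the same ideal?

Yes, the ideals are equal.

Equality of ideals is decidable: compute both reduced Gröbner bases (unique for the ordering) and check whether they agree.
Buchberger on the first generating set:
f_1 = 7pr^{2}, LT = pr^{2}.
f_2 = -3p + 7q - 10, LT = p.
f_3 = \tfrac{5}{3}pqr + r, LT = pqr.

S(f_1,f_2): lcm = pr^{2}. S = \tfrac{7}{3}qr^{2} - \tfrac{10}{3}r^{2}.
  reduce S modulo (f_1, f_2, f_3):
  remainder \tfrac{7}{3}qr^{2} - \tfrac{10}{3}r^{2} ≠ 0; add g_4 = \tfrac{7}{3}qr^{2} - \tfrac{10}{3}r^{2} to the basis.

S(f_1,f_3): lcm = pqr^{2}. S = -\tfrac{3}{5}r^{2}.
  reduce S modulo (f_1, f_2, f_3, g_4):
  remainder -\tfrac{3}{5}r^{2} ≠ 0; add g_5 = -\tfrac{3}{5}r^{2} to the basis.

S(f_2,f_3): lcm = pqr. S = -\tfrac{7}{3}q^{2}r + \tfrac{10}{3}qr - \tfrac{3}{5}r.
  reduce S modulo (f_1, f_2, f_3, g_4, g_5):
  remainder -\tfrac{7}{3}q^{2}r + \tfrac{10}{3}qr - \tfrac{3}{5}r ≠ 0; add g_6 = -\tfrac{7}{3}q^{2}r + \tfrac{10}{3}qr - \tfrac{3}{5}r to the basis.

The other S-polynomials (S(f_1,g_4), S(f_2,g_4), S(f_3,g_4), S(f_1,g_5), S(f_2,g_5), S(f_3,g_5), S(g_4,g_5), S(f_1,g_6), S(f_2,g_6), S(f_3,g_6), S(g_4,g_6), S(g_5,g_6)) all reduce to 0 modulo the current basis, so we have a Gröbner basis.
Inter-reduce: drop elements whose leading term is divisible by another's, tail-reduce, and make monic.
Reduced Gröbner basis: {p - \tfrac{7}{3}q + \tfrac{10}{3}, q^{2}r - \tfrac{10}{7}qr + \tfrac{9}{35}r, r^{2}}.

Buchberger on the second generating set:
h_1 = -\tfrac{25}{3}pqr - 42pr^{2} - 5r, LT = pqr.
h_2 = -10pqr - 28pr^{2} + 3p - 7q - 6r + 10, LT = pqr.
h_3 = 20pqr + 6p - 14q + 12r + 20, LT = pqr.

S(h_1,h_2): lcm = pqr. S = \tfrac{56}{25}pr^{2} + \tfrac{3}{10}p - \tfrac{7}{10}q + 1.
  reduce S modulo (h_1, h_2, h_3):
  remainder \tfrac{56}{25}pr^{2} + \tfrac{3}{10}p - \tfrac{7}{10}q + 1 ≠ 0; add k_4 = \tfrac{56}{25}pr^{2} + \tfrac{3}{10}p - \tfrac{7}{10}q + 1 to the basis.

S(h_1,h_3): lcm = pqr. S = \tfrac{126}{25}pr^{2} - \tfrac{3}{10}p + \tfrac{7}{10}q - 1.
  reduce S modulo (h_1, h_2, h_3, k_4):
  remainder -\tfrac{39}{40}p + \tfrac{91}{40}q - \tfrac{13}{4} ≠ 0; add k_5 = -\tfrac{39}{40}p + \tfrac{91}{40}q - \tfrac{13}{4} to the basis.

S(h_1,k_4): lcm = pqr^{2}. S = -\tfrac{15}{112}pq + \tfrac{126}{25}pr^{3} + \tfrac{5}{16}q^{2} - \tfrac{25}{56}q + \tfrac{3}{5}r^{2}.
  reduce S modulo (h_1, h_2, h_3, k_4, k_5):
  remainder \tfrac{3}{5}r^{2} ≠ 0; add k_6 = \tfrac{3}{5}r^{2} to the basis.

S(h_1,k_5): lcm = pqr. S = \tfrac{126}{25}pr^{2} + \tfrac{7}{3}q^{2}r - \tfrac{10}{3}qr + \tfrac{3}{5}r.
  reduce S modulo (h_1, h_2, h_3, k_4, k_5, k_6):
  remainder \tfrac{7}{3}q^{2}r - \tfrac{10}{3}qr + \tfrac{3}{5}r ≠ 0; add k_7 = \tfrac{7}{3}q^{2}r - \tfrac{10}{3}qr + \tfrac{3}{5}r to the basis.

The other S-polynomials (S(h_2,h_3), S(h_2,k_4), S(h_3,k_4), S(h_2,k_5), S(h_3,k_5), S(k_4,k_5), S(h_1,k_6), S(h_2,k_6), S(h_3,k_6), S(k_4,k_6), S(k_5,k_6), S(h_1,k_7), S(h_2,k_7), S(h_3,k_7), S(k_4,k_7), S(k_5,k_7), S(k_6,k_7)) all reduce to 0 modulo the current basis, so we have a Gröbner basis.
Inter-reduce: drop elements whose leading term is divisible by another's, tail-reduce, and make monic.
Reduced Gröbner basis: {p - \tfrac{7}{3}q + \tfrac{10}{3}, q^{2}r - \tfrac{10}{7}qr + \tfrac{9}{35}r, r^{2}}.

Same reduced basis, so the two generating sets span the same ideal.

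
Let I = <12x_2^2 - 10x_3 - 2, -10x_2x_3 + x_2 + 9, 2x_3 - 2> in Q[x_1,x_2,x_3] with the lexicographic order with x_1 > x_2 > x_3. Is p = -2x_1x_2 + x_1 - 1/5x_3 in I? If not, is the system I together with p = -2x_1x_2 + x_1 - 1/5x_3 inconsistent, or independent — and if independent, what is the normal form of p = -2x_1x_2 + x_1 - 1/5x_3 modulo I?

-2x_1x_2 + x_1 - 1/5x_3 is independent of I; its normal form modulo I is -x_1 - 1/5.

First compute the reduced Gröbner basis of I by Buchberger's algorithm.
f_1 = 12x_2^2 - 10x_3 - 2, LT = x_2^2.
f_2 = -10x_2x_3 + x_2 + 9, LT = x_2x_3.
f_3 = 2x_3 - 2, LT = x_3.

S(f_1,f_2): lcm = x_2^2x_3. S = 1/10x_2^2 + 9/10x_2 - 5/6x_3^2 - 1/6x_3.
  leading term x_2^2: subtract (1/120)·f_1 from 1/10x_2^2 + 9/10x_2 - 5/6x_3^2 - 1/6x_3 → 9/10x_2 - 5/6x_3^2 - 1/12x_3 + 1/60
  leading term x_2: no divisor's leading term divides it; move 9/10x_2 to the remainder.
  leading term x_3^2: subtract (-5/12x_3)·f_3 from -5/6x_3^2 - 1/12x_3 + 1/60 → -11/12x_3 + 1/60
  leading term x_3: subtract (-11/24)·f_3 from -11/12x_3 + 1/60 → -9/10
  leading term 1: no divisor's leading term divides it; move -9/10 to the remainder.
  remainder 9/10x_2 - 9/10 ≠ 0; add h_4 = 9/10x_2 - 9/10 to the basis.

The other S-polynomials (S(f_1,f_3), S(f_2,f_3), S(f_1,h_4), S(f_2,h_4), S(f_3,h_4)) all reduce to 0 modulo the current basis, so we have a Gröbner basis.
Inter-reduce: drop elements whose leading term is divisible by another's, tail-reduce, and make monic.
Reduced Gröbner basis: {x_2 - 1, x_3 - 1}.
Label its elements g_1 = x_2 - 1, g_2 = x_3 - 1.

Reduce p = -2x_1x_2 + x_1 - 1/5x_3 modulo G:
  leading term x_1x_2: subtract (-2x_1)·g_1 from -2x_1x_2 + x_1 - 1/5x_3 → -x_1 - 1/5x_3
  leading term x_1: no divisor's leading term divides it; move -x_1 to the remainder.
  leading term x_3: subtract (-1/5)·g_2 from -1/5x_3 → -1/5
  leading term 1: no divisor's leading term divides it; move -1/5 to the remainder.
  normal form = -x_1 - 1/5.
The normal form is nonzero, so p ∉ I. Since p minus its normal form lies in I, I + (p) = I + (r) where r = -x_1 - 1/5; decide whether this ideal is the whole ring.
Run Buchberger on G together with r (pairs among the g_i already reduce to 0 since G is a Gröbner basis):
g_1 = x_2 - 1, LT = x_2.
g_2 = x_3 - 1, LT = x_3.
r = -x_1 - 1/5, LT = x_1.

The S-polynomials (S(g_1,g_2), S(g_1,r), S(g_2,r)) all reduce to 0 modulo the current basis, so we have a Gröbner basis.
Inter-reduce: drop elements whose leading term is divisible by another's, tail-reduce, and make monic.
Reduced Gröbner basis: {x_1 + 1/5, x_2 - 1, x_3 - 1}.
The reduced Gröbner basis of I + (p) is {x_1 + 1/5, x_2 - 1, x_3 - 1} ≠ {1}, a proper ideal, so the enlarged system stays consistent: p is independent of I, with normal form -x_1 - 1/5.

Ideal membership is decidable via reduction modulo a Gröbner basis.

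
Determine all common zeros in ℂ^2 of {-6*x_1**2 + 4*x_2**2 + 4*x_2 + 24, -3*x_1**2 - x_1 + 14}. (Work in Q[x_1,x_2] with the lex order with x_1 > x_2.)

{(2, -1), (2, 0), (-7/3, -1/2 + sqrt(87)/6), (-7/3, -sqrt(87)/6 - 1/2)}

Compute a lex Gröbner basis by Buchberger's algorithm.
f_1 = -6*x_1**2 + 4*x_2**2 + 4*x_2 + 24, LT = x_1**2.
f_2 = -3*x_1**2 - x_1 + 14, LT = x_1**2.

S(f_1,f_2): lcm = x_1**2. S = -1/3*x_1 - 2/3*x_2**2 - 2/3*x_2 + 2/3.
  leading term x_1: no divisor's leading term divides it; move -1/3*x_1 to the remainder.
  leading term x_2**2: no divisor's leading term divides it; move -2/3*x_2**2 to the remainder.
  leading term x_2: no divisor's leading term divides it; move -2/3*x_2 to the remainder.
  leading term 1: no divisor's leading term divides it; move 2/3 to the remainder.
  remainder -1/3*x_1 - 2/3*x_2**2 - 2/3*x_2 + 2/3 ≠ 0; add h_3 = -1/3*x_1 - 2/3*x_2**2 - 2/3*x_2 + 2/3 to the basis.

S(f_1,h_3): lcm = x_1**2. S = -2*x_1*x_2**2 - 2*x_1*x_2 + 2*x_1 - 2/3*x_2**2 - 2/3*x_2 - 4.
  leading term x_1*x_2**2: subtract (6*x_2**2)·h_3 from -2*x_1*x_2**2 - 2*x_1*x_2 + 2*x_1 - 2/3*x_2**2 - 2/3*x_2 - 4 → -2*x_1*x_2 + 2*x_1 + 4*x_2**4 + 4*x_2**3 - 14/3*x_2**2 - 2/3*x_2 - 4
  leading term x_1*x_2: subtract (6*x_2)·h_3 from -2*x_1*x_2 + 2*x_1 + 4*x_2**4 + 4*x_2**3 - 14/3*x_2**2 - 2/3*x_2 - 4 → 2*x_1 + 4*x_2**4 + 8*x_2**3 - 2/3*x_2**2 - 14/3*x_2 - 4
  leading term x_1: subtract (-6)·h_3 from 2*x_1 + 4*x_2**4 + 8*x_2**3 - 2/3*x_2**2 - 14/3*x_2 - 4 → 4*x_2**4 + 8*x_2**3 - 14/3*x_2**2 - 26/3*x_2
  leading term x_2**4: no divisor's leading term divides it; move 4*x_2**4 to the remainder.
  leading term x_2**3: no divisor's leading term divides it; move 8*x_2**3 to the remainder.
  leading term x_2**2: no divisor's leading term divides it; move -14/3*x_2**2 to the remainder.
  leading term x_2: no divisor's leading term divides it; move -26/3*x_2 to the remainder.
  remainder 4*x_2**4 + 8*x_2**3 - 14/3*x_2**2 - 26/3*x_2 ≠ 0; add h_4 = 4*x_2**4 + 8*x_2**3 - 14/3*x_2**2 - 26/3*x_2 to the basis.

The other S-polynomials (S(f_2,h_3), S(f_1,h_4), S(f_2,h_4), S(h_3,h_4)) all reduce to 0 modulo the current basis, so we have a Gröbner basis.
Inter-reduce: drop elements whose leading term is divisible by another's, tail-reduce, and make monic.
Reduced Gröbner basis: {x_1 + 2*x_2**2 + 2*x_2 - 2, x_2**4 + 2*x_2**3 - 7/6*x_2**2 - 13/6*x_2}.

A lex Gröbner basis eliminates variables successively. Here x_2**4 + 2*x_2**3 - 7/6*x_2**2 - 13/6*x_2 depends only on x_2, with roots {-1, 0, -1/2 + sqrt(87)/6, -sqrt(87)/6 - 1/2}; lifting each root through the earlier basis elements recovers the full solutions.
  x_2 = -1: the earlier basis element becomes x_1 - 2 = 0, giving x_1 = 2 — point (2, -1).
  x_2 = 0: the earlier basis element becomes x_1 - 2 = 0, giving x_1 = 2 — point (2, 0).
  x_2 = -1/2 + sqrt(87)/6: the earlier basis element becomes x_1 + 7/3 = 0, giving x_1 = -7/3 — point (-7/3, -1/2 + sqrt(87)/6).
  x_2 = -sqrt(87)/6 - 1/2: the earlier basis element becomes x_1 + 7/3 = 0, giving x_1 = -7/3 — point (-7/3, -sqrt(87)/6 - 1/2).
Zero-dimensionality of the ideal guarantees finitely many solutions over ℂ.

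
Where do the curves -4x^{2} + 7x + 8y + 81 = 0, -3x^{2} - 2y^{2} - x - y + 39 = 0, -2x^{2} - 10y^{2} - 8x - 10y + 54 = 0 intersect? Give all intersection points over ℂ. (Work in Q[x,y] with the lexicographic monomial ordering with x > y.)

Compute a lex Gröbner basis by Buchberger's algorithm.
f_1 = -4x^{2} + 7x + 8y + 81, LT = x^{2}.
f_2 = -3x^{2} - x - 2y^{2} - y + 39, LT = x^{2}.
f_3 = -2x^{2} - 8x - 10y^{2} - 10y + 54, LT = x^{2}.

S(f_1,f_2): lcm = x^{2}. S = -\tfrac{25}{12}x - \tfrac{2}{3}y^{2} - \tfrac{7}{3}y - \tfrac{29}{4}.
  leading term x: no divisor's leading term divides it; move -\tfrac{25}{12}x to the remainder.
  leading term y^{2}: no divisor's leading term divides it; move -\tfrac{2}{3}y^{2} to the remainder.
  leading term y: no divisor's leading term divides it; move -\tfrac{7}{3}y to the remainder.
  leading term 1: no divisor's leading term divides it; move -\tfrac{29}{4} to the remainder.
  remainder -\tfrac{25}{12}x - \tfrac{2}{3}y^{2} - \tfrac{7}{3}y - \tfrac{29}{4} ≠ 0; add h_4 = -\tfrac{25}{12}x - \tfrac{2}{3}y^{2} - \tfrac{7}{3}y - \tfrac{29}{4} to the basis.

S(f_1,f_3): lcm = x^{2}. S = -\tfrac{23}{4}x - 5y^{2} - 7y + \tfrac{27}{4}.
  leading term x: subtract (\tfrac{69}{25})·h_4 from -\tfrac{23}{4}x - 5y^{2} - 7y + \tfrac{27}{4} → -\tfrac{79}{25}y^{2} - \tfrac{14}{25}y + \tfrac{669}{25}
  leading term y^{2}: no divisor's leading term divides it; move -\tfrac{79}{25}y^{2} to the remainder.
  leading term y: no divisor's leading term divides it; move -\tfrac{14}{25}y to the remainder.
  leading term 1: no divisor's leading term divides it; move \tfrac{669}{25} to the remainder.
  remainder -\tfrac{79}{25}y^{2} - \tfrac{14}{25}y + \tfrac{669}{25} ≠ 0; add h_5 = -\tfrac{79}{25}y^{2} - \tfrac{14}{25}y + \tfrac{669}{25} to the basis.

S(f_1,h_4): lcm = x^{2}. S = -\tfrac{8}{25}xy^{2} - \tfrac{28}{25}xy - \tfrac{523}{100}x - 2y - \tfrac{81}{4}.
  leading term xy^{2}: subtract (\tfrac{96}{625}y^{2})·h_4 from -\tfrac{8}{25}xy^{2} - \tfrac{28}{25}xy - \tfrac{523}{100}x - 2y - \tfrac{81}{4} → -\tfrac{28}{25}xy - \tfrac{523}{100}x + \tfrac{64}{625}y^{4} + \tfrac{224}{625}y^{3} + \tfrac{696}{625}y^{2} - 2y - \tfrac{81}{4}
  leading term xy: subtract (\tfrac{336}{625}y)·h_4 from -\tfrac{28}{25}xy - \tfrac{523}{100}x + \tfrac{64}{625}y^{4} + \tfrac{224}{625}y^{3} + \tfrac{696}{625}y^{2} - 2y - \tfrac{81}{4} → -\tfrac{523}{100}x + \tfrac{64}{625}y^{4} + \tfrac{448}{625}y^{3} + \tfrac{296}{125}y^{2} + \tfrac{1186}{625}y - \tfrac{81}{4}
  leading term x: subtract (\tfrac{1569}{625})·h_4 from -\tfrac{523}{100}x + \tfrac{64}{625}y^{4} + \tfrac{448}{625}y^{3} + \tfrac{296}{125}y^{2} + \tfrac{1186}{625}y - \tfrac{81}{4} → \tfrac{64}{625}y^{4} + \tfrac{448}{625}y^{3} + \tfrac{2526}{625}y^{2} + \tfrac{4847}{625}y - \tfrac{1281}{625}
  leading term y^{4}: subtract (-\tfrac{64}{1975}y^{2})·h_5 from \tfrac{64}{625}y^{4} + \tfrac{448}{625}y^{3} + \tfrac{2526}{625}y^{2} + \tfrac{4847}{625}y - \tfrac{1281}{625} → \tfrac{34496}{49375}y^{3} + \tfrac{48474}{9875}y^{2} + \tfrac{4847}{625}y - \tfrac{1281}{625}
  leading term y^{3}: subtract (-\tfrac{34496}{156025}y)·h_5 from \tfrac{34496}{49375}y^{3} + \tfrac{48474}{9875}y^{2} + \tfrac{4847}{625}y - \tfrac{1281}{625} → \tfrac{18664286}{3900625}y^{2} + \tfrac{53327951}{3900625}y - \tfrac{1281}{625}
  leading term y^{2}: subtract (-\tfrac{18664286}{12325975})·h_5 from \tfrac{18664286}{3900625}y^{2} + \tfrac{53327951}{3900625}y - \tfrac{1281}{625} → \tfrac{6322573}{493039}y + \tfrac{18967719}{493039}
  leading term y: no divisor's leading term divides it; move \tfrac{6322573}{493039}y to the remainder.
  leading term 1: no divisor's leading term divides it; move \tfrac{18967719}{493039} to the remainder.
  remainder \tfrac{6322573}{493039}y + \tfrac{18967719}{493039} ≠ 0; add h_6 = \tfrac{6322573}{493039}y + \tfrac{18967719}{493039} to the basis.

The other S-polynomials (S(f_2,f_3), S(f_2,h_4), S(f_3,h_4), S(f_1,h_5), S(f_2,h_5), S(f_3,h_5), S(h_4,h_5), S(f_1,h_6), S(f_2,h_6), S(f_3,h_6), S(h_4,h_6), S(h_5,h_6)) all reduce to 0 modulo the current basis, so we have a Gröbner basis.
Inter-reduce: drop elements whose leading term is divisible by another's, tail-reduce, and make monic.
Reduced Gröbner basis: {x + 3, y + 3}.

Since the basis is lex-ordered, y + 3 is univariate in y. Its roots are {-3}. Back-substituting each root into the other basis elements fixes the other coordinates.
  y = -3: the earlier basis element becomes x + 3 = 0, giving x = -3 — point (-3, -3).
Check: every point annihilates each of the original generators.

{(-3, -3)}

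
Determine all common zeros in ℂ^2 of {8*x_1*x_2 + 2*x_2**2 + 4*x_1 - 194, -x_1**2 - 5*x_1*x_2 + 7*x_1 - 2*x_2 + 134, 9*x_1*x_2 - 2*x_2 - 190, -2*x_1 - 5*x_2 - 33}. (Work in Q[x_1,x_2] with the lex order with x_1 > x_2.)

Compute a lex Gröbner basis by Buchberger's algorithm.
f_1 = 8*x_1*x_2 + 4*x_1 + 2*x_2**2 - 194, LT = x_1*x_2.
f_2 = -x_1**2 - 5*x_1*x_2 + 7*x_1 - 2*x_2 + 134, LT = x_1**2.
f_3 = 9*x_1*x_2 - 2*x_2 - 190, LT = x_1*x_2.
f_4 = -2*x_1 - 5*x_2 - 33, LT = x_1.

S(f_1,f_2): lcm = x_1**2*x_2. S = 1/2*x_1**2 - 19/4*x_1*x_2**2 + 7*x_1*x_2 - 97/4*x_1 - 2*x_2**2 + 134*x_2.
  leading term x_1**2: subtract (-1/2)·f_2 from 1/2*x_1**2 - 19/4*x_1*x_2**2 + 7*x_1*x_2 - 97/4*x_1 - 2*x_2**2 + 134*x_2 → -19/4*x_1*x_2**2 + 9/2*x_1*x_2 - 83/4*x_1 - 2*x_2**2 + 133*x_2 + 67
  leading term x_1*x_2**2: subtract (-19/32*x_2)·f_1 from -19/4*x_1*x_2**2 + 9/2*x_1*x_2 - 83/4*x_1 - 2*x_2**2 + 133*x_2 + 67 → 55/8*x_1*x_2 - 83/4*x_1 + 19/16*x_2**3 - 2*x_2**2 + 285/16*x_2 + 67
  leading term x_1*x_2: subtract (55/64)·f_1 from 55/8*x_1*x_2 - 83/4*x_1 + 19/16*x_2**3 - 2*x_2**2 + 285/16*x_2 + 67 → -387/16*x_1 + 19/16*x_2**3 - 119/32*x_2**2 + 285/16*x_2 + 7479/32
  leading term x_1: subtract (387/32)·f_4 from -387/16*x_1 + 19/16*x_2**3 - 119/32*x_2**2 + 285/16*x_2 + 7479/32 → 19/16*x_2**3 - 119/32*x_2**2 + 2505/32*x_2 + 10125/16
  leading term x_2**3: no divisor's leading term divides it; move 19/16*x_2**3 to the remainder.
  leading term x_2**2: no divisor's leading term divides it; move -119/32*x_2**2 to the remainder.
  leading term x_2: no divisor's leading term divides it; move 2505/32*x_2 to the remainder.
  leading term 1: no divisor's leading term divides it; move 10125/16 to the remainder.
  remainder 19/16*x_2**3 - 119/32*x_2**2 + 2505/32*x_2 + 10125/16 ≠ 0; add h_5 = 19/16*x_2**3 - 119/32*x_2**2 + 2505/32*x_2 + 10125/16 to the basis.

S(f_1,f_3): lcm = x_1*x_2. S = 1/2*x_1 + 1/4*x_2**2 + 2/9*x_2 - 113/36.
  leading term x_1: subtract (-1/4)·f_4 from 1/2*x_1 + 1/4*x_2**2 + 2/9*x_2 - 113/36 → 1/4*x_2**2 - 37/36*x_2 - 205/18
  leading term x_2**2: no divisor's leading term divides it; move 1/4*x_2**2 to the remainder.
  leading term x_2: no divisor's leading term divides it; move -37/36*x_2 to the remainder.
  leading term 1: no divisor's leading term divides it; move -205/18 to the remainder.
  remainder 1/4*x_2**2 - 37/36*x_2 - 205/18 ≠ 0; add h_6 = 1/4*x_2**2 - 37/36*x_2 - 205/18 to the basis.

S(f_1,f_4): lcm = x_1*x_2. S = 1/2*x_1 - 9/4*x_2**2 - 33/2*x_2 - 97/4.
  leading term x_1: subtract (-1/4)·f_4 from 1/2*x_1 - 9/4*x_2**2 - 33/2*x_2 - 97/4 → -9/4*x_2**2 - 71/4*x_2 - 65/2
  leading term x_2**2: subtract (-9)·h_6 from -9/4*x_2**2 - 71/4*x_2 - 65/2 → -27*x_2 - 135
  leading term x_2: no divisor's leading term divides it; move -27*x_2 to the remainder.
  leading term 1: no divisor's leading term divides it; move -135 to the remainder.
  remainder -27*x_2 - 135 ≠ 0; add h_7 = -27*x_2 - 135 to the basis.

The other S-polynomials (S(f_2,f_3), S(f_2,f_4), S(f_3,f_4), S(f_1,h_5), S(f_2,h_5), S(f_3,h_5), S(f_4,h_5), S(f_1,h_6), S(f_2,h_6), S(f_3,h_6), S(f_4,h_6), S(h_5,h_6), S(f_1,h_7), S(f_2,h_7), S(f_3,h_7), S(f_4,h_7), S(h_5,h_7), S(h_6,h_7)) all reduce to 0 modulo the current basis, so we have a Gröbner basis.
Inter-reduce: drop elements whose leading term is divisible by another's, tail-reduce, and make monic.
Reduced Gröbner basis: {x_1 + 4, x_2 + 5}.

Since the basis is lex-ordered, x_2 + 5 is univariate in x_2. Its roots are {-5}. Back-substituting each root into the other basis elements fixes the other coordinates.
  x_2 = -5: the earlier basis element becomes x_1 + 4 = 0, giving x_1 = -4 — point (-4, -5).
Substituting each solution back into the original system confirms all equations vanish.

{(-4, -5)}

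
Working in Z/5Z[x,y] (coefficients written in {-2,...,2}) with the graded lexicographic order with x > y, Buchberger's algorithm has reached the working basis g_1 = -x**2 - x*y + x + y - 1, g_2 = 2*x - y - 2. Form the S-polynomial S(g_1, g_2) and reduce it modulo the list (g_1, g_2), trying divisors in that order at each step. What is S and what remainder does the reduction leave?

lcm(LM(g_1), LM(g_2)) = x**2.
S = (lcm/LT(g_1))·g_1 − (lcm/LT(g_2))·g_2 = -x*y - y + 1.
Reduce S modulo (g_1, g_2) in that order:
  leading term x*y: subtract (2*y)·g_2 from -x*y - y + 1 → 2*y**2 - 2*y + 1
  leading term y**2: no divisor's leading term divides it; move 2*y**2 to the remainder.
  leading term y: no divisor's leading term divides it; move -2*y to the remainder.
  leading term 1: no divisor's leading term divides it; move 1 to the remainder.
The remainder 2*y**2 - 2*y + 1 is nonzero, so it would be added as the next basis element.

S(g_1, g_2) = -x*y - y + 1; remainder on division = 2*y**2 - 2*y + 1.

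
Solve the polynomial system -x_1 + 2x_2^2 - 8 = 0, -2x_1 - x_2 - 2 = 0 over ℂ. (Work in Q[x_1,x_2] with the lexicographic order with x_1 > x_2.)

Compute a lex Gröbner basis by Buchberger's algorithm.
f_1 = -x_1 + 2x_2^2 - 8, LT = x_1.
f_2 = -2x_1 - x_2 - 2, LT = x_1.

S(f_1,f_2): lcm = x_1. S = -2x_2^2 - 1/2x_2 + 7.
  leading term x_2^2: no divisor's leading term divides it; move -2x_2^2 to the remainder.
  leading term x_2: no divisor's leading term divides it; move -1/2x_2 to the remainder.
  leading term 1: no divisor's leading term divides it; move 7 to the remainder.
  remainder -2x_2^2 - 1/2x_2 + 7 ≠ 0; add h_3 = -2x_2^2 - 1/2x_2 + 7 to the basis.

The other S-polynomials (S(f_1,h_3), S(f_2,h_3)) all reduce to 0 modulo the current basis, so we have a Gröbner basis.
Inter-reduce: drop elements whose leading term is divisible by another's, tail-reduce, and make monic.
Reduced Gröbner basis: {x_1 + 1/2x_2 + 1, x_2^2 + 1/4x_2 - 7/2}.

A lex Gröbner basis eliminates variables successively. Here x_2^2 + 1/4x_2 - 7/2 depends only on x_2, with roots {-2, 7/4}; lifting each root through the earlier basis elements recovers the full solutions.
  x_2 = -2: the earlier basis element becomes x_1 = 0, giving x_1 = 0 — point (0, -2).
  x_2 = 7/4: the earlier basis element becomes x_1 + 15/8 = 0, giving x_1 = -15/8 — point (-15/8, 7/4).
Each listed point satisfies every original equation (direct substitution).

{(0, -2), (-15/8, 7/4)}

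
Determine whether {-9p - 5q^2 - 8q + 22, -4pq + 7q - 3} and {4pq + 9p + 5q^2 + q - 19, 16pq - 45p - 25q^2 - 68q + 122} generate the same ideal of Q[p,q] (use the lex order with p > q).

Yes, the ideals are equal.

Two ideals are equal iff their reduced Gröbner bases coincide (the reduced basis is unique for a fixed ordering).
Buchberger on the first generating set:
f_1 = -9p - 5q^2 - 8q + 22, LT = p.
f_2 = -4pq + 7q - 3, LT = pq.

S(f_1,f_2): lcm = pq. S = 5/9q^3 + 8/9q^2 - 25/36q - 3/4.
  leading term q^3: no divisor's leading term divides it; move 5/9q^3 to the remainder.
  leading term q^2: no divisor's leading term divides it; move 8/9q^2 to the remainder.
  leading term q: no divisor's leading term divides it; move -25/36q to the remainder.
  leading term 1: no divisor's leading term divides it; move -3/4 to the remainder.
  remainder 5/9q^3 + 8/9q^2 - 25/36q - 3/4 ≠ 0; add g_3 = 5/9q^3 + 8/9q^2 - 25/36q - 3/4 to the basis.

The other S-polynomials (S(f_1,g_3), S(f_2,g_3)) all reduce to 0 modulo the current basis, so we have a Gröbner basis.
Inter-reduce: drop elements whose leading term is divisible by another's, tail-reduce, and make monic.
Reduced Gröbner basis: {p + 5/9q^2 + 8/9q - 22/9, q^3 + 8/5q^2 - 5/4q - 27/20}.

Buchberger on the second generating set:
h_1 = 4pq + 9p + 5q^2 + q - 19, LT = pq.
h_2 = 16pq - 45p - 25q^2 - 68q + 122, LT = pq.

S(h_1,h_2): lcm = pq. S = 81/16p + 45/16q^2 + 9/2q - 99/8.
  leading term p: no divisor's leading term divides it; move 81/16p to the remainder.
  leading term q^2: no divisor's leading term divides it; move 45/16q^2 to the remainder.
  leading term q: no divisor's leading term divides it; move 9/2q to the remainder.
  leading term 1: no divisor's leading term divides it; move -99/8 to the remainder.
  remainder 81/16p + 45/16q^2 + 9/2q - 99/8 ≠ 0; add k_3 = 81/16p + 45/16q^2 + 9/2q - 99/8 to the basis.

S(h_1,k_3): lcm = pq. S = 9/4p - 5/9q^3 + 13/36q^2 + 97/36q - 19/4.
  leading term p: subtract (4/9)·k_3 from 9/4p - 5/9q^3 + 13/36q^2 + 97/36q - 19/4 → -5/9q^3 - 8/9q^2 + 25/36q + 3/4
  leading term q^3: no divisor's leading term divides it; move -5/9q^3 to the remainder.
  leading term q^2: no divisor's leading term divides it; move -8/9q^2 to the remainder.
  leading term q: no divisor's leading term divides it; move 25/36q to the remainder.
  leading term 1: no divisor's leading term divides it; move 3/4 to the remainder.
  remainder -5/9q^3 - 8/9q^2 + 25/36q + 3/4 ≠ 0; add k_4 = -5/9q^3 - 8/9q^2 + 25/36q + 3/4 to the basis.

The other S-polynomials (S(h_2,k_3), S(h_1,k_4), S(h_2,k_4), S(k_3,k_4)) all reduce to 0 modulo the current basis, so we have a Gröbner basis.
Inter-reduce: drop elements whose leading term is divisible by another's, tail-reduce, and make monic.
Reduced Gröbner basis: {p + 5/9q^2 + 8/9q - 22/9, q^3 + 8/5q^2 - 5/4q - 27/20}.

The two bases agree; hence the ideals are identical.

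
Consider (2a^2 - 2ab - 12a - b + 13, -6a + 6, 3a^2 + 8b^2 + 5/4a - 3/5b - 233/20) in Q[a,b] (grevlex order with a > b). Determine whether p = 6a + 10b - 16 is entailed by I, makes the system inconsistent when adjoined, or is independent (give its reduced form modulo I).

6a + 10b - 16 lies in I (it reduces to 0).

First compute the reduced Gröbner basis of I by Buchberger's algorithm.
f_1 = 2a^2 - 2ab - 12a - b + 13, LT = a^2.
f_2 = -6a + 6, LT = a.
f_3 = 3a^2 + 8b^2 + 5/4a - 3/5b - 233/20, LT = a^2.

S(f_1,f_2): lcm = a^2. S = -ab - 5a - 1/2b + 13/2.
  leading term ab: subtract (1/6b)·f_2 from -ab - 5a - 1/2b + 13/2 → -5a - 3/2b + 13/2
  leading term a: subtract (5/6)·f_2 from -5a - 3/2b + 13/2 → -3/2b + 3/2
  leading term b: no divisor's leading term divides it; move -3/2b to the remainder.
  leading term 1: no divisor's leading term divides it; move 3/2 to the remainder.
  remainder -3/2b + 3/2 ≠ 0; add h_4 = -3/2b + 3/2 to the basis.

S(f_1,f_3): lcm = a^2. S = -ab - 8/3b^2 - 77/12a - 3/10b + 623/60.
  leading term ab: subtract (1/6b)·f_2 from -ab - 8/3b^2 - 77/12a - 3/10b + 623/60 → -8/3b^2 - 77/12a - 13/10b + 623/60
  leading term b^2: subtract (16/9b)·h_4 from -8/3b^2 - 77/12a - 13/10b + 623/60 → -77/12a - 119/30b + 623/60
  leading term a: subtract (77/72)·f_2 from -77/12a - 119/30b + 623/60 → -119/30b + 119/30
  leading term b: subtract (119/45)·h_4 from -119/30b + 119/30 → 0
  remainder 0.

S(f_2,f_3): lcm = a^2. S = -8/3b^2 - 17/12a + 1/5b + 233/60.
  leading term b^2: subtract (16/9b)·h_4 from -8/3b^2 - 17/12a + 1/5b + 233/60 → -17/12a - 37/15b + 233/60
  leading term a: subtract (17/72)·f_2 from -17/12a - 37/15b + 233/60 → -37/15b + 37/15
  leading term b: subtract (74/45)·h_4 from -37/15b + 37/15 → 0
  remainder 0.

S(f_1,h_4): leading monomials are coprime, so the S-polynomial reduces to 0 (Buchberger's first criterion).
S(f_2,h_4): leading monomials are coprime, so the S-polynomial reduces to 0 (Buchberger's first criterion).
S(f_3,h_4): leading monomials are coprime, so the S-polynomial reduces to 0 (Buchberger's first criterion).
Every S-polynomial of the final basis reduces to 0, so we have a Gröbner basis.
Inter-reduce: drop elements whose leading term is divisible by another's, tail-reduce, and make monic.
Reduced Gröbner basis: {a - 1, b - 1}.
Label its elements g_1 = a - 1, g_2 = b - 1.

Reduce p = 6a + 10b - 16 modulo G:
  leading term a: subtract (6)·g_1 from 6a + 10b - 16 → 10b - 10
  leading term b: subtract (10)·g_2 from 10b - 10 → 0
  normal form = 0.
Since the normal form is 0, p ∈ I.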